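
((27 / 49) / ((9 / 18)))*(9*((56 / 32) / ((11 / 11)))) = 243/14 = 17.36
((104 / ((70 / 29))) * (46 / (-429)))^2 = 28472896/1334025 = 21.34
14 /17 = 0.82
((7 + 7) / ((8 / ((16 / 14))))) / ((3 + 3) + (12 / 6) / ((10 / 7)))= 10/37 = 0.27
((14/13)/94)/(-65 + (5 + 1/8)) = -56/292669 = 0.00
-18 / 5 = -3.60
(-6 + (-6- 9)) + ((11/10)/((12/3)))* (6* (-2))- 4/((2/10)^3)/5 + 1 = -1233/10 = -123.30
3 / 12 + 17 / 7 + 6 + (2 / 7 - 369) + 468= 3023/28 = 107.96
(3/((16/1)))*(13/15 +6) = 103/80 = 1.29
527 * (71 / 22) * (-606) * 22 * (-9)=204072318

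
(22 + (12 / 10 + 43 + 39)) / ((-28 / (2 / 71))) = -263/2485 = -0.11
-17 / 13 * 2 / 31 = -34/403 = -0.08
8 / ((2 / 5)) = 20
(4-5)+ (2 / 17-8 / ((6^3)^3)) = -18895697/21415104 = -0.88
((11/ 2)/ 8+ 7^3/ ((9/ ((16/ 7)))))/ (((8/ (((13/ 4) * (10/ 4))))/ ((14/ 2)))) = 5752565/9216 = 624.19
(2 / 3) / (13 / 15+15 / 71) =355/574 = 0.62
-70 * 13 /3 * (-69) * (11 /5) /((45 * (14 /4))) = 292.36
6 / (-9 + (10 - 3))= -3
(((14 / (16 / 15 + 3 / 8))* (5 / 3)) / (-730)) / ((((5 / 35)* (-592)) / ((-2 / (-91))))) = 35/6074549 = 0.00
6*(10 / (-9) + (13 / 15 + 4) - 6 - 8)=-922/15 = -61.47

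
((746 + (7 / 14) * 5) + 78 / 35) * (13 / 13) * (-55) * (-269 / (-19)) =-584580.48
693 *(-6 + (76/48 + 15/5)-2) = -9471/4 = -2367.75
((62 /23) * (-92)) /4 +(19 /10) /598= -370741/5980 = -62.00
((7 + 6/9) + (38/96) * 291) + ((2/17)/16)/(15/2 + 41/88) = 70275077/572016 = 122.86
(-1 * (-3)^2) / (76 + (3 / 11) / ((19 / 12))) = -1881/15920 = -0.12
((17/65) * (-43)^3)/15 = -1351619/975 = -1386.28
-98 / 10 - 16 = -129/5 = -25.80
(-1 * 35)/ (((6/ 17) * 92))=-595/552 = -1.08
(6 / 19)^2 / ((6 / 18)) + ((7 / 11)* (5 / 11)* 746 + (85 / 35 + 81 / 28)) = 270794253/1223068 = 221.41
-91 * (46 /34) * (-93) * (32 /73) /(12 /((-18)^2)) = 168176736/1241 = 135517.11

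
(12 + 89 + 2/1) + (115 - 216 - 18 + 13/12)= -179/12 = -14.92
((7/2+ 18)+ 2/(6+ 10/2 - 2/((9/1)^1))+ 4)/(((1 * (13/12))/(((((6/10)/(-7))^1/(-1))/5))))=0.41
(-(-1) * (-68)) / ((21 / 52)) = -3536/21 = -168.38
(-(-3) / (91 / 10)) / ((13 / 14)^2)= 840/2197 = 0.38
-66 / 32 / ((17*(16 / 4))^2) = -33/73984 = 0.00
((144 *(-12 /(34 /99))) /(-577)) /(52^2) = 5346/1657721 = 0.00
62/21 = 2.95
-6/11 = -0.55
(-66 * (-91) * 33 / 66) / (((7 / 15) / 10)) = 64350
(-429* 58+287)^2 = 604914025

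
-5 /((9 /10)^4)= -50000/6561 = -7.62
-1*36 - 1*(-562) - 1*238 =288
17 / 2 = 8.50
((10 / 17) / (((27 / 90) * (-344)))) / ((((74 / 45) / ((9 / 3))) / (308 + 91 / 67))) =-23317875/7248596 = -3.22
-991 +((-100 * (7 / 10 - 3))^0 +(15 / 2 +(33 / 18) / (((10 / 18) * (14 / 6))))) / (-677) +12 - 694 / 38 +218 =-350834763/450205 = -779.28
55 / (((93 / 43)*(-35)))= -473/651 = -0.73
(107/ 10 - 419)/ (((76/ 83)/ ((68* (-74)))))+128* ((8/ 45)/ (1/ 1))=2243824.66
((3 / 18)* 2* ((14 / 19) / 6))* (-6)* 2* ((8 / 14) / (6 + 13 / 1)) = -16/1083 = -0.01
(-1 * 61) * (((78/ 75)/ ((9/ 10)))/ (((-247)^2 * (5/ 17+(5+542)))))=-1037/491216310 = 0.00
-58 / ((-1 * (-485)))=-58/485 = -0.12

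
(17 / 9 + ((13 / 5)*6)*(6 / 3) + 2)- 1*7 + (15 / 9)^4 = 14501/405 = 35.80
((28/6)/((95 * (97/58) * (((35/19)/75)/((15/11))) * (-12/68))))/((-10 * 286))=493/152581 = 0.00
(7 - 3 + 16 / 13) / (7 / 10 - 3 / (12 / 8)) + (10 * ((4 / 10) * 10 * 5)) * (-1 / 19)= -46720/3211 = -14.55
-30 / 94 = -15/47 = -0.32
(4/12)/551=1/1653 = 0.00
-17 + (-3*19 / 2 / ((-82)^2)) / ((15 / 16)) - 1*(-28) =92417/8405 = 11.00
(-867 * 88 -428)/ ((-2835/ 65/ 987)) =1736235.70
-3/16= -0.19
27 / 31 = 0.87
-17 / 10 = -1.70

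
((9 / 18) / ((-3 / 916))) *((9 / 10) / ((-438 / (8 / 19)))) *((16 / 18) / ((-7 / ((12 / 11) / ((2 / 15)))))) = -14656/106799 = -0.14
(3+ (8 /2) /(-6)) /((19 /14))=98/57 = 1.72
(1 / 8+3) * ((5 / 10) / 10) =5/32 = 0.16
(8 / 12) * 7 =4.67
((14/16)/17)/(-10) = -0.01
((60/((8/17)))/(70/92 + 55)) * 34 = 13294/171 = 77.74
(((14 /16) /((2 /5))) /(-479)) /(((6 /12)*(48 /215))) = -7525/183936 = -0.04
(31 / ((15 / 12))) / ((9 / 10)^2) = 2480/81 = 30.62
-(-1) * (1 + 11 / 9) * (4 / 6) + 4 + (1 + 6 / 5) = 1037/135 = 7.68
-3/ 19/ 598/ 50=-3/568100 = 0.00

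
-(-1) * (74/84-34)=-1391/42 = -33.12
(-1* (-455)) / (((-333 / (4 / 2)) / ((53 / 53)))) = -910/333 = -2.73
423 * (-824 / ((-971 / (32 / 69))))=3717888/22333 = 166.48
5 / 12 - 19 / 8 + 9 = 169/24 = 7.04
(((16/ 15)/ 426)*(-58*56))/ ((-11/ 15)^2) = -129920/8591 = -15.12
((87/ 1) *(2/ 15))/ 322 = 29/805 = 0.04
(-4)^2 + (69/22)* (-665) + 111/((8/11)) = -168701/88 = -1917.06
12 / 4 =3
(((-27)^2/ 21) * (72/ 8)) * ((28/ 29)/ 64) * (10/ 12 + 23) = 104247/928 = 112.34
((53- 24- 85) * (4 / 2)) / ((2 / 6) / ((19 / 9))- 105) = 266/249 = 1.07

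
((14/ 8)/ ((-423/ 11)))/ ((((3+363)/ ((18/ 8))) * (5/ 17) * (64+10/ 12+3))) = -119/8486320 = 0.00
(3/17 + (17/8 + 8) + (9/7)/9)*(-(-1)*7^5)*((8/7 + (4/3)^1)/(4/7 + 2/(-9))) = 931052577/748 = 1244722.70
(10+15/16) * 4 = 43.75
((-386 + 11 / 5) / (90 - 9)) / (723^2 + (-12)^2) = -1919/211763565 = 0.00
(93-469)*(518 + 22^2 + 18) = -383520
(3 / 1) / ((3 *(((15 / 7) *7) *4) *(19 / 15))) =1/76 = 0.01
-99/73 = -1.36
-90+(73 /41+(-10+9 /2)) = -7685/82 = -93.72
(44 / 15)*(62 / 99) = 248/135 = 1.84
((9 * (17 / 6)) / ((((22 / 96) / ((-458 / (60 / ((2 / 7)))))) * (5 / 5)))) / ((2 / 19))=-887604/385 = -2305.46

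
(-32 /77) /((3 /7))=-0.97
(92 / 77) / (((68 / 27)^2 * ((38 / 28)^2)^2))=23004324/414290459 = 0.06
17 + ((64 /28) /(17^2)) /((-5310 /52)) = 91307689/5371065 = 17.00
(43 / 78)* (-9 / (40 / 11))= -1419/1040 = -1.36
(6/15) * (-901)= -1802/5 = -360.40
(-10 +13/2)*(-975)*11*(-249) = -18693675/2 = -9346837.50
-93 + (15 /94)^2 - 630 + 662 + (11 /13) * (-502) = -55796415/114868 = -485.74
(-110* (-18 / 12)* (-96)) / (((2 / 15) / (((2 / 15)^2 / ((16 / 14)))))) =-1848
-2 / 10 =-1/5 = -0.20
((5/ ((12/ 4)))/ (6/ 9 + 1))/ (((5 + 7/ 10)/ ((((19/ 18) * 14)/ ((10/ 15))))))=35/9 = 3.89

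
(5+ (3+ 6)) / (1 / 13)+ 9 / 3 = 185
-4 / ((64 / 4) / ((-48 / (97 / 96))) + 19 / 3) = -1152/1727 = -0.67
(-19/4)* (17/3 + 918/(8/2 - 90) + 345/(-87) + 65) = -995581/3741 = -266.13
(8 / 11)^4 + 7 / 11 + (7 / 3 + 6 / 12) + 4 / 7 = 2657009/614922 = 4.32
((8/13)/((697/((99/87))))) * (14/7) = 528/262769 = 0.00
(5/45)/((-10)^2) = 1/900 = 0.00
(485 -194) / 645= 97/215 = 0.45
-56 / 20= -2.80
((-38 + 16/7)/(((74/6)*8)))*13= -4875/1036 = -4.71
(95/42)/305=0.01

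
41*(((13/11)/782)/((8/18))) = 4797/34408 = 0.14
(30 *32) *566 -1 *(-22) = 543382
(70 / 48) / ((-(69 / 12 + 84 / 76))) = -665/3126 = -0.21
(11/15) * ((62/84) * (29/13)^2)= 2.69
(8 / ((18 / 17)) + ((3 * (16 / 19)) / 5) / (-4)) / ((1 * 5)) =1.49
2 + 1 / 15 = 31/15 = 2.07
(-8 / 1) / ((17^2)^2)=-8/83521 = 0.00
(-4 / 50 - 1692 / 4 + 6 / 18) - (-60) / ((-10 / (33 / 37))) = -1187972/2775 = -428.10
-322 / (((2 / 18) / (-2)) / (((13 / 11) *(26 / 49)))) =279864/77 = 3634.60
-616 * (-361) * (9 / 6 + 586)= 130645900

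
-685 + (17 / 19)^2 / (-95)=-23492364/34295 = -685.01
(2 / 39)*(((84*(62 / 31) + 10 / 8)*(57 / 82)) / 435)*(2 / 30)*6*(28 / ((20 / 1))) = 90041/11592750 = 0.01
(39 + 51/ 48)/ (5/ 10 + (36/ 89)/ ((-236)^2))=198587569/2478508 = 80.12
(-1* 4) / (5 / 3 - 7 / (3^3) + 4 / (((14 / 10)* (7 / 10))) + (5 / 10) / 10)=-105840/146563 = -0.72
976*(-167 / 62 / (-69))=81496/2139 = 38.10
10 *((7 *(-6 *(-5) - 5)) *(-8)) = -14000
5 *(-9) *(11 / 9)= -55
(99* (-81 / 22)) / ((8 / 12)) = -2187/4 = -546.75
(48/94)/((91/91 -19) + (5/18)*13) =-432/12173 = -0.04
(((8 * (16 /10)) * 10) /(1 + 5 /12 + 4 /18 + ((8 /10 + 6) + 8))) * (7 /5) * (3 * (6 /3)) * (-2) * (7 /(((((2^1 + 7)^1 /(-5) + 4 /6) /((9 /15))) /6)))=2908.64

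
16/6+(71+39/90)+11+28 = 1131/10 = 113.10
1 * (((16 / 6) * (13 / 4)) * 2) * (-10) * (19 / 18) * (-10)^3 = 4940000/27 = 182962.96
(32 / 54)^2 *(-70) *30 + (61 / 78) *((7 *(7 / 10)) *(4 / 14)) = -23261413/31590 = -736.35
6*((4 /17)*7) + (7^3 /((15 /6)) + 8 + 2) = 157.08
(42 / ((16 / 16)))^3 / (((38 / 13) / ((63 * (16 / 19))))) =1344666.42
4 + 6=10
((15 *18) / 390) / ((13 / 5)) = 45/169 = 0.27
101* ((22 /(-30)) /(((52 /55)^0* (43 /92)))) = -102212/645 = -158.47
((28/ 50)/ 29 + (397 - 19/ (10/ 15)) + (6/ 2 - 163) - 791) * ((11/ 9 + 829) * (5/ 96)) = -394426799/15660 = -25186.90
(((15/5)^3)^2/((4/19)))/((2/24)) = 41553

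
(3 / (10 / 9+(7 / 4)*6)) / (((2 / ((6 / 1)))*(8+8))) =81/1672 = 0.05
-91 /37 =-2.46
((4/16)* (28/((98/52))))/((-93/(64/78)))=-64/1953 = -0.03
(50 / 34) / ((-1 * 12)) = -25/204 = -0.12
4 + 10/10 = 5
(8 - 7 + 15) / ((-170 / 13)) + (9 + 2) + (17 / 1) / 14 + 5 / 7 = 13929/1190 = 11.71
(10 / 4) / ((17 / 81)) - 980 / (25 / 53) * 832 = -293853719/170 = -1728551.29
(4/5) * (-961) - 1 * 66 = -4174/5 = -834.80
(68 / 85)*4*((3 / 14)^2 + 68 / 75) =56012/18375 = 3.05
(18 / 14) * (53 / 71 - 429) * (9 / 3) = -820962/497 = -1651.84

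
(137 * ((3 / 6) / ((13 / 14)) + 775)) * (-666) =-919901844/13 = -70761680.31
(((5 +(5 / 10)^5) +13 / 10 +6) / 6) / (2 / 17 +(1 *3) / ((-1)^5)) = -33541/47040 = -0.71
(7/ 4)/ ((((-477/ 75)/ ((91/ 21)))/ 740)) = -420875/477 = -882.34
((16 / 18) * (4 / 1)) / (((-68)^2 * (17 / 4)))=8/44217 = 0.00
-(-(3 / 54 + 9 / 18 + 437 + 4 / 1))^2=-15792676/81 = -194971.31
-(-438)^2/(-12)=15987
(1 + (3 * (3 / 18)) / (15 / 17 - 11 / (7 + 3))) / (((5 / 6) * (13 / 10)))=-576/481 = -1.20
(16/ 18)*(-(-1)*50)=400/9 = 44.44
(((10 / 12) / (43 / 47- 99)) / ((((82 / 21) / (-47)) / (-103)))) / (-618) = 15463/907248 = 0.02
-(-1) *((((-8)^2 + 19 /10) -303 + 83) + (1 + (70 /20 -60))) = -1048/5 = -209.60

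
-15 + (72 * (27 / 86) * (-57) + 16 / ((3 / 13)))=-159203/129 = -1234.13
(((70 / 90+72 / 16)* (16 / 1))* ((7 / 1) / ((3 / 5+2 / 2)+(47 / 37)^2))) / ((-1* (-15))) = 7283080/593919 = 12.26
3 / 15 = 1/5 = 0.20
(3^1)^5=243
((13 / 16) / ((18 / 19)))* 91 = 22477/288 = 78.05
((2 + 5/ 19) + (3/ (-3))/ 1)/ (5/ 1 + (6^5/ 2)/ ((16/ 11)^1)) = 12/25441 = 0.00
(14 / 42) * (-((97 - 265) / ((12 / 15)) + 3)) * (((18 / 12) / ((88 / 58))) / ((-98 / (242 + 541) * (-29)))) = 18.79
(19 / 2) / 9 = 19/18 = 1.06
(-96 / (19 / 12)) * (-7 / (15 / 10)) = 5376/19 = 282.95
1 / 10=0.10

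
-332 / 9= -36.89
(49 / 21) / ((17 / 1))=7/51 = 0.14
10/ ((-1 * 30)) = -1/3 = -0.33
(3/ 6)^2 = 1/4 = 0.25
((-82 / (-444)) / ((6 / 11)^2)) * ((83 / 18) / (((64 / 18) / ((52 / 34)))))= 5352919/4347648 = 1.23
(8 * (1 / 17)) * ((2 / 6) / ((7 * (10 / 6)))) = 8/595 = 0.01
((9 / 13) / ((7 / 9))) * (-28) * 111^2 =-3992004/13 = -307077.23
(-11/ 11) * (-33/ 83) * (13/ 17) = 429/1411 = 0.30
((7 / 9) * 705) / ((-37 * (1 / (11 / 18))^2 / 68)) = -3383765/8991 = -376.35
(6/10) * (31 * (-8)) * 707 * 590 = -62068944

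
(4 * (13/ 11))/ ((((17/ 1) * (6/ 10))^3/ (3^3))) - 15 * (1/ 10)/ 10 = -32129/1080860 = -0.03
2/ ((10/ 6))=6/5 = 1.20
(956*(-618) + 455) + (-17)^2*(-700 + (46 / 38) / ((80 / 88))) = -150530953/190 = -792268.17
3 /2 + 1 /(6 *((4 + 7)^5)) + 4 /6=348944/161051 = 2.17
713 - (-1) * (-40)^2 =2313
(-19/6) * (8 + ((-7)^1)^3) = 6365/6 = 1060.83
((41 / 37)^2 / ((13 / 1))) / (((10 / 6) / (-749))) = -3777207/88985 = -42.45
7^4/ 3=2401/3 = 800.33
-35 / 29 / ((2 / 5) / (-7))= 1225/58 = 21.12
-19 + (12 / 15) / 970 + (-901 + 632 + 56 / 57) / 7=-55429852/967575 = -57.29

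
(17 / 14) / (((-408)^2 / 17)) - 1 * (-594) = 4790017/8064 = 594.00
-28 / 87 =-0.32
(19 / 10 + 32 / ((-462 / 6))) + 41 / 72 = 56933/27720 = 2.05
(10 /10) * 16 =16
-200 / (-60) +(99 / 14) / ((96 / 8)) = 659/168 = 3.92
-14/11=-1.27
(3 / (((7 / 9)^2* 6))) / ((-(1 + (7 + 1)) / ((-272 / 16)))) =153/98 = 1.56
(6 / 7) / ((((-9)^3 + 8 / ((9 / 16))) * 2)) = -27/45031 = 0.00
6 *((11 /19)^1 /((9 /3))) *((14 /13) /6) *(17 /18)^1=1309/6669 = 0.20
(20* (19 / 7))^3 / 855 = 577600/3087 = 187.11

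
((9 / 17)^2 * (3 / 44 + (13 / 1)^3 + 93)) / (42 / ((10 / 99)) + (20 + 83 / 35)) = 10580115/7222688 = 1.46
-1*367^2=-134689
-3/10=-0.30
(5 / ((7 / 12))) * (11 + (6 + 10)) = 1620/7 = 231.43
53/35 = 1.51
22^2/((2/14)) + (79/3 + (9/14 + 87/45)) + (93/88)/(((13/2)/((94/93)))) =51307364/15015 = 3417.07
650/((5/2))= 260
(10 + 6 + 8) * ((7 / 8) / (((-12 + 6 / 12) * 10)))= -21/115 = -0.18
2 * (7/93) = 14/93 = 0.15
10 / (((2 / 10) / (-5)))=-250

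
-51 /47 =-1.09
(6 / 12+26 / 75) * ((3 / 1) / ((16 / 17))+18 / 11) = 35941/8800 = 4.08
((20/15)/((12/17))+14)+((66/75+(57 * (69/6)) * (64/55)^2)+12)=4989517/5445 = 916.35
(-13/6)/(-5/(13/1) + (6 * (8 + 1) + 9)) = -169/4884 = -0.03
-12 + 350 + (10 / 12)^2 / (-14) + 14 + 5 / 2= 354.45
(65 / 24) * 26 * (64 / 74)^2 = 216320/4107 = 52.67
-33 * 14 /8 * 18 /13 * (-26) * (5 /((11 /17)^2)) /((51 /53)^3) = 5210695/187 = 27864.68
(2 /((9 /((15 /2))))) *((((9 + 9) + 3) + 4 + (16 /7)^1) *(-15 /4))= -170.54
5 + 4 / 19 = 99/19 = 5.21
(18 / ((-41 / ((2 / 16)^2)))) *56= -63/164 = -0.38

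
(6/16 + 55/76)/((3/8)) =167/57 = 2.93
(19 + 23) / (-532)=-3/38 = -0.08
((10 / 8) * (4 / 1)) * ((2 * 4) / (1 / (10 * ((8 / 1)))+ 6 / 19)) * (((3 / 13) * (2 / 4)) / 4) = 22800/6487 = 3.51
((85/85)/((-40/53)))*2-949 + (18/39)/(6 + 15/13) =-589983/620 = -951.59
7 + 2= 9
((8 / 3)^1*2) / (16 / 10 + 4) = 20/21 = 0.95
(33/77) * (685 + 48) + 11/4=8873/28 = 316.89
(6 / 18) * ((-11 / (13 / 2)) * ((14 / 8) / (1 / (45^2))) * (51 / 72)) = -294525/208 = -1415.99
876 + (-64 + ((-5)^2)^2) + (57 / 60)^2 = 1437.90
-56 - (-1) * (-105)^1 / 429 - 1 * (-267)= 30138/143 = 210.76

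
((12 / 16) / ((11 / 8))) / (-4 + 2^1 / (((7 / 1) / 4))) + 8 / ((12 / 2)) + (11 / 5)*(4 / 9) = 2099/990 = 2.12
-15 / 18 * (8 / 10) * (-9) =6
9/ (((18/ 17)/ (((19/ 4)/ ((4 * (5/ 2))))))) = 323/80 = 4.04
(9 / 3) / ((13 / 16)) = 48/13 = 3.69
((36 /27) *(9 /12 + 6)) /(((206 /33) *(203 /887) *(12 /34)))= 1492821/83636 = 17.85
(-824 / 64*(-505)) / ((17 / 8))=52015/17 = 3059.71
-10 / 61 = -0.16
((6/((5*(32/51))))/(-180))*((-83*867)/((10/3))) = 3670011/16000 = 229.38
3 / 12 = 1/4 = 0.25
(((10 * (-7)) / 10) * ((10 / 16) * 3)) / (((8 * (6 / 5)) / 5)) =-6.84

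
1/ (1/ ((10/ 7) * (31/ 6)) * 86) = 155/1806 = 0.09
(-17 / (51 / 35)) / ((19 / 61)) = -2135/57 = -37.46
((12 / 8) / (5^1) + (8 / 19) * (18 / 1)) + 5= 2447/190 = 12.88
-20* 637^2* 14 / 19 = -113615320/19 = -5979753.68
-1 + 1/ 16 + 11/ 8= 7/16 = 0.44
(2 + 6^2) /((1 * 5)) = 38/5 = 7.60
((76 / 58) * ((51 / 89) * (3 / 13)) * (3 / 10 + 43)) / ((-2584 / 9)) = -35073/1342120 = -0.03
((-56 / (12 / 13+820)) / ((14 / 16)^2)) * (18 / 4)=-1872/4669 = -0.40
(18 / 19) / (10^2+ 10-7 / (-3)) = 54/6403 = 0.01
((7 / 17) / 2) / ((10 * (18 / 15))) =0.02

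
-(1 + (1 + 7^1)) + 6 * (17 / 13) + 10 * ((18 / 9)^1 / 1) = 245/13 = 18.85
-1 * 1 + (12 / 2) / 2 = 2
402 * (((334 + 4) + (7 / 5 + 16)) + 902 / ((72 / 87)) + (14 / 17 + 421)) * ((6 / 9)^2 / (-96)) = -127600361/36720 = -3474.96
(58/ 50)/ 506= 29/12650 = 0.00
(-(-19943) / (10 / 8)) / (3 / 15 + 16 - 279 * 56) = -79772/78039 = -1.02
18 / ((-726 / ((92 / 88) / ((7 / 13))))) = -897/18634 = -0.05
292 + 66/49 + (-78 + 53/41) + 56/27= 11863687/54243 = 218.71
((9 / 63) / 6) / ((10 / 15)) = 1/28 = 0.04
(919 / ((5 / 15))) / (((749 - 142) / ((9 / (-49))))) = -24813/29743 = -0.83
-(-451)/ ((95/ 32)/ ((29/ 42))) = 209264/1995 = 104.89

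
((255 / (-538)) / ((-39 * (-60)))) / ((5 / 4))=-17/104910 = 0.00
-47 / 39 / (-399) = 47/15561 = 0.00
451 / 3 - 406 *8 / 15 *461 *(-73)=36435733/5 = 7287146.60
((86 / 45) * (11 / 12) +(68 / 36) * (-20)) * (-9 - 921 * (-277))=-413572586/45 = -9190501.91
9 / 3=3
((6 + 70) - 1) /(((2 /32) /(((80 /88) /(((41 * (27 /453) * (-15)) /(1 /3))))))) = -120800/12177 = -9.92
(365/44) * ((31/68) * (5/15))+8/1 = 83123/8976 = 9.26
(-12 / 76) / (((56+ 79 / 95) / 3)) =-45/5399 = -0.01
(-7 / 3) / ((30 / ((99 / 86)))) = -77/860 = -0.09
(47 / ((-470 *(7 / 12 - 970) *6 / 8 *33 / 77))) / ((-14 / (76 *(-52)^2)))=-822016/174495 = -4.71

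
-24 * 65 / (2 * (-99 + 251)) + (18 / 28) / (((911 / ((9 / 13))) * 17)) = -137407638/26777023 = -5.13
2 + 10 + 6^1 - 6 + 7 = 19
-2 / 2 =-1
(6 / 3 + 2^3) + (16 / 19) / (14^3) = 65172/6517 = 10.00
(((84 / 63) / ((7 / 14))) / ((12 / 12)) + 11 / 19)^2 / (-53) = -34225/172197 = -0.20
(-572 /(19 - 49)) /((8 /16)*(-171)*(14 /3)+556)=0.12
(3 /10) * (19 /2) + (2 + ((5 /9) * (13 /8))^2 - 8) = -2.33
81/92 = 0.88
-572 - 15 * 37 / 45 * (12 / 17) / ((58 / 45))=-285326/493 = -578.75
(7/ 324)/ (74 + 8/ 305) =2135/7315272 = 0.00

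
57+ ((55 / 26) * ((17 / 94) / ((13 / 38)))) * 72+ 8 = 1155835/7943 = 145.52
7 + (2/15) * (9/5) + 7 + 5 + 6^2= 1381/25 = 55.24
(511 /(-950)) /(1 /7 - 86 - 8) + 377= 3223399/8550 = 377.01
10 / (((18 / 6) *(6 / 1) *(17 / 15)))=25/51 = 0.49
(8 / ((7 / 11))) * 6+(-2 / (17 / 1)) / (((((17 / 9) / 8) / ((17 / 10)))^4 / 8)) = -182506992/74375 = -2453.88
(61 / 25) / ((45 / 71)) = 4331/1125 = 3.85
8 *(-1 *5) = -40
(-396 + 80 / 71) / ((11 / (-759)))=1934484/71 = 27246.25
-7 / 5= -1.40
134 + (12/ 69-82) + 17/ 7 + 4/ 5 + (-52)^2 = 2221319/805 = 2759.40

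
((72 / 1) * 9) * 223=144504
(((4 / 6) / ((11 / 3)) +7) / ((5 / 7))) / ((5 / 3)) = 1659/275 = 6.03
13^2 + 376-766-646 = -867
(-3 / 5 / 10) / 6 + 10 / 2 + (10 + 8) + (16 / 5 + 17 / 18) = 24421/900 = 27.13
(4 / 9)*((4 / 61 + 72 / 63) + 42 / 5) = 27352/6405 = 4.27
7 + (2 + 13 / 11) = 10.18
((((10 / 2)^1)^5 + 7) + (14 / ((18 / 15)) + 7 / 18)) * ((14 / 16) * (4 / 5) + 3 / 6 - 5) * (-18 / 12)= 1075267/60 = 17921.12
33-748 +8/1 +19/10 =-7051/10 = -705.10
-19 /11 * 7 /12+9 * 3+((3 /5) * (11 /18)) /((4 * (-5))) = 57143/2200 = 25.97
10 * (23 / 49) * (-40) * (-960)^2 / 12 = -706560000/49 = -14419591.84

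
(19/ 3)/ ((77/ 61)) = 1159/231 = 5.02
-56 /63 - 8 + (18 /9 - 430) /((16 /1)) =-1283/36 = -35.64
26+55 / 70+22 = 683/14 = 48.79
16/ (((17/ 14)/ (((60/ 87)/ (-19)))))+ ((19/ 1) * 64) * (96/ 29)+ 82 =38469342/9367 = 4106.90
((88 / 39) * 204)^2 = 35808256/169 = 211883.17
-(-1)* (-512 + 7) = -505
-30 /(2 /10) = -150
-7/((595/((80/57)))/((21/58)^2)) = -588/271643 = 0.00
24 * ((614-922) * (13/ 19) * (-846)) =81297216/19 = 4278800.84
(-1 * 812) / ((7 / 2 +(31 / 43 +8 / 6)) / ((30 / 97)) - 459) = 6284880/3413659 = 1.84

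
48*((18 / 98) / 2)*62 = 13392/49 = 273.31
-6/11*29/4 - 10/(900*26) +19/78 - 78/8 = -86624/6435 = -13.46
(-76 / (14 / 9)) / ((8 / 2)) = -171/14 = -12.21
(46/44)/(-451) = -23/9922 = 0.00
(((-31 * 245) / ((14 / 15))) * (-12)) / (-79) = -1236.08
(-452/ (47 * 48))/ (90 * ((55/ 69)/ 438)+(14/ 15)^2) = -14229525/73500292 = -0.19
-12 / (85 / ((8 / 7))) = -96/595 = -0.16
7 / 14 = 1/2 = 0.50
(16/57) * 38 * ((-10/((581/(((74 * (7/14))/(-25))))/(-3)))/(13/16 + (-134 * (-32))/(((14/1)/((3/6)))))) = -37888/7155845 = -0.01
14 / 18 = 7/9 = 0.78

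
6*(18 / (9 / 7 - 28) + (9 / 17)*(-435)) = -259146/187 = -1385.81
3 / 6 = 1/2 = 0.50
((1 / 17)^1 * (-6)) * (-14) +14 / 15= 1498/255 = 5.87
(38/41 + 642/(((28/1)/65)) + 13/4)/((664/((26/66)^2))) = 26359775/75464928 = 0.35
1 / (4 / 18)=9/2 = 4.50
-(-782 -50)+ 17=849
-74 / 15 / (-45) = 74/675 = 0.11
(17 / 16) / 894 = 17/14304 = 0.00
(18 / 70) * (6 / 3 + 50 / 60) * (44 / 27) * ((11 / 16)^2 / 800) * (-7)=-22627/4608000 = 0.00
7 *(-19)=-133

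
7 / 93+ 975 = 90682/93 = 975.08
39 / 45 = 13/15 = 0.87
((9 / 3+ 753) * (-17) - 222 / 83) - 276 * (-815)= 212085.33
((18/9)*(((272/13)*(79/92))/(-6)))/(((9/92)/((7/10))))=-75208/1755 = -42.85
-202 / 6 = -33.67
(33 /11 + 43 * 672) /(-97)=-28899/97 = -297.93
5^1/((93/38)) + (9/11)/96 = 67159/32736 = 2.05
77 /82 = 0.94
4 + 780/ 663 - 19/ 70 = 4.91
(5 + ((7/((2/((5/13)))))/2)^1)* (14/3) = 2065/78 = 26.47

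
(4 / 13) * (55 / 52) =55/169 = 0.33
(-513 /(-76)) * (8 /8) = 27/4 = 6.75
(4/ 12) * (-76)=-76/3 = -25.33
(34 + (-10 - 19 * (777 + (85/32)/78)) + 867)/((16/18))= -103878381/6656 = -15606.73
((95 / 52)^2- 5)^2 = 2.76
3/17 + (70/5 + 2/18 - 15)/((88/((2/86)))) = 12754/72369 = 0.18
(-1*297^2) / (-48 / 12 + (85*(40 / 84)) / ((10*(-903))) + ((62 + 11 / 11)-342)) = 152064297/487874 = 311.69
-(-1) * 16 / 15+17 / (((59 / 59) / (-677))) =-172619/15 = -11507.93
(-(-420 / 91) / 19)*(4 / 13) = 240/3211 = 0.07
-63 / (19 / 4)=-252/19 = -13.26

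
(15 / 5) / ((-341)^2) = 3/116281 = 0.00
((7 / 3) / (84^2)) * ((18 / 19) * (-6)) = -1/532 = 0.00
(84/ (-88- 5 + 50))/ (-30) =14/215 = 0.07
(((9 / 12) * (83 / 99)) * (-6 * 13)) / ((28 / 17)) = -18343/616 = -29.78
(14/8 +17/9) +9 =455/36 = 12.64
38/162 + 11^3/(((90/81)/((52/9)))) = 2803181/405 = 6921.43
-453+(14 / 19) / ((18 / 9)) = -8600/19 = -452.63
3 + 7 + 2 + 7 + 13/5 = 108/5 = 21.60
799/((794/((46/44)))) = 18377/17468 = 1.05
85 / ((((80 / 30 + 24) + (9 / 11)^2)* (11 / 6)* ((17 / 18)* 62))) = 8910/307613 = 0.03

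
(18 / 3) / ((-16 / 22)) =-33/4 = -8.25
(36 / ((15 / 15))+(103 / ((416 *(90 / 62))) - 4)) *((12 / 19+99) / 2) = 1602.60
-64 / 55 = -1.16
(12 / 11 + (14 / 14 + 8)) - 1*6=45/11 = 4.09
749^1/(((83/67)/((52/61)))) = 2609516/5063 = 515.41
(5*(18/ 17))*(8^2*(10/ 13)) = 57600/221 = 260.63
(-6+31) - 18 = 7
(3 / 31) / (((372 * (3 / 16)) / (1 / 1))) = 4/2883 = 0.00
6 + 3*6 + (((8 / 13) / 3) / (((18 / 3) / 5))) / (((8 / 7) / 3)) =1907/78 = 24.45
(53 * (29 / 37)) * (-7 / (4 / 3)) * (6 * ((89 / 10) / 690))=-2872653/170200 = -16.88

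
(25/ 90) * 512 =1280/9 = 142.22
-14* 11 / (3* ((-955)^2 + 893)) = -77/1369377 = 0.00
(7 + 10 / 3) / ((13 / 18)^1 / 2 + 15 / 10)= 372/67 = 5.55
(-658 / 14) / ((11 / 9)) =-423/11 = -38.45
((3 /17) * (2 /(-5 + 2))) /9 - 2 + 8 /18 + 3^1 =73/51 = 1.43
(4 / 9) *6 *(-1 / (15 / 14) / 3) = -112/135 = -0.83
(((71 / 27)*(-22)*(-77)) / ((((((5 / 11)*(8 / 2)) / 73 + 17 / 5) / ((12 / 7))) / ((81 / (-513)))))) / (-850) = 27594292/66623595 = 0.41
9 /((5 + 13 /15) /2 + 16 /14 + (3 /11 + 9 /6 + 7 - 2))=20790/25061 = 0.83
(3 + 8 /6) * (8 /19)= 104/57 = 1.82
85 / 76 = 1.12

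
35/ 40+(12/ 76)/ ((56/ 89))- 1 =67/532 = 0.13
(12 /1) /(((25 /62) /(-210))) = -31248/5 = -6249.60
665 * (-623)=-414295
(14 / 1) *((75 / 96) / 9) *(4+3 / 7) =5.38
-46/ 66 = -23/33 = -0.70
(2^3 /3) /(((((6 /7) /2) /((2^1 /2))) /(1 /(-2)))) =-28/9 = -3.11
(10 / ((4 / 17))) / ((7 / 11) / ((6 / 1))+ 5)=2805/337 = 8.32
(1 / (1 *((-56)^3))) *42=-3/12544 = 0.00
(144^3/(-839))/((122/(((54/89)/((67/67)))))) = -80621568/4554931 = -17.70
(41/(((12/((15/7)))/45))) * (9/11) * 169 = 14031225/308 = 45555.93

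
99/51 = 33/17 = 1.94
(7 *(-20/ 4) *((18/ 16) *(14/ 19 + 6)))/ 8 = -630/19 = -33.16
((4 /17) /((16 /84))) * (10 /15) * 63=882/17 = 51.88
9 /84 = 3/28 = 0.11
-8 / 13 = -0.62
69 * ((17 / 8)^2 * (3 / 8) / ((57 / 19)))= 19941/512 = 38.95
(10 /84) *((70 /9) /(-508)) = -25/13716 = 0.00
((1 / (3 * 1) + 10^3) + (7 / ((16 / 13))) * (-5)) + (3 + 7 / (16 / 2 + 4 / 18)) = 1732927/1776 = 975.75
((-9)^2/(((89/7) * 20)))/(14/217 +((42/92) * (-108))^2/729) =9298233/99220760 = 0.09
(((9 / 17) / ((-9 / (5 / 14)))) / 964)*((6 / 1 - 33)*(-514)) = -34695/114716 = -0.30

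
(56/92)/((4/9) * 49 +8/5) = 315/12098 = 0.03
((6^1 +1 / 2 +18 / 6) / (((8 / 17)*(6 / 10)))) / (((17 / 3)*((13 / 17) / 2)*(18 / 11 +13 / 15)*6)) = 88825/85904 = 1.03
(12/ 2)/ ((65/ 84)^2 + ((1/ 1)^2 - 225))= -0.03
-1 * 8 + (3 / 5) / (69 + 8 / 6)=-8431/1055 = -7.99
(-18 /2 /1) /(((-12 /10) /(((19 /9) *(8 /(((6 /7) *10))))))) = 133/9 = 14.78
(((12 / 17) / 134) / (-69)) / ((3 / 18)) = -12/26197 = 0.00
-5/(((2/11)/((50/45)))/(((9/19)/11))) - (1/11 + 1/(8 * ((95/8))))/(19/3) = -26443/19855 = -1.33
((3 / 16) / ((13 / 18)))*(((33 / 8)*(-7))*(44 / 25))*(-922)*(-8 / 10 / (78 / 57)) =-7111.58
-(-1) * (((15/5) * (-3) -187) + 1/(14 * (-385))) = -1056441/5390 = -196.00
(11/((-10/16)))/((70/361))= -15884/175 = -90.77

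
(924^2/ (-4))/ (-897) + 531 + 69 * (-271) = -5361084/299 = -17930.05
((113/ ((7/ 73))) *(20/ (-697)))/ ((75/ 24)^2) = -2111744/609875 = -3.46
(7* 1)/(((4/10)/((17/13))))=595/26 = 22.88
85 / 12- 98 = -1091/12 = -90.92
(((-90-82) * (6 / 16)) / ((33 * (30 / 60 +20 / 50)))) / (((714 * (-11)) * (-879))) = -215/683462934 = 0.00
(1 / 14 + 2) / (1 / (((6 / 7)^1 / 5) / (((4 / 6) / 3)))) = 1.60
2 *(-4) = -8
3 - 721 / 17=-670/17 = -39.41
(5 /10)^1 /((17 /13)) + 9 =319/34 = 9.38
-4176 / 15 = -1392/5 = -278.40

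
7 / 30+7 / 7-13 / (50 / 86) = -3169/150 = -21.13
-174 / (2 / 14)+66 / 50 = -30417/25 = -1216.68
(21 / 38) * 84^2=74088/19 = 3899.37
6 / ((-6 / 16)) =-16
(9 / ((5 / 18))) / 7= 162/35 = 4.63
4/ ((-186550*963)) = -2/89823825 = 0.00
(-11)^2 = 121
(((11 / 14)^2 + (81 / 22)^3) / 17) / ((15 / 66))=26362711/2015860 = 13.08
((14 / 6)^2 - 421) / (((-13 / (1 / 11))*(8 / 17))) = 1445/234 = 6.18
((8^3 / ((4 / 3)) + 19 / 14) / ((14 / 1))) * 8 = 10790/49 = 220.20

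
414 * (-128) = -52992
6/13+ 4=58/13 = 4.46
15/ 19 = 0.79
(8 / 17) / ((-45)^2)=8/34425 = 0.00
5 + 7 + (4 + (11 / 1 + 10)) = 37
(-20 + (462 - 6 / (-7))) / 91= 3100/637 = 4.87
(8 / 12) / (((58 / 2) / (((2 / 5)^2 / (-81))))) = -8/176175 = 0.00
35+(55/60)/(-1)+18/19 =7987/228 = 35.03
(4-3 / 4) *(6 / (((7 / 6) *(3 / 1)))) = 39/7 = 5.57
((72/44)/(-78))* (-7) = 21/143 = 0.15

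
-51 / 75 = -17/25 = -0.68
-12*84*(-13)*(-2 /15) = -8736/5 = -1747.20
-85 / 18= -4.72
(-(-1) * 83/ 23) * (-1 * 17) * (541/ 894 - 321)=404156963/20562 = 19655.53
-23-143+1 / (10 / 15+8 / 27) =-164.96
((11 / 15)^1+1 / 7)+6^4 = 136172/105 = 1296.88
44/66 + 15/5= 11/3 = 3.67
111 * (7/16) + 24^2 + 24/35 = 350139/560 = 625.25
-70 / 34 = -2.06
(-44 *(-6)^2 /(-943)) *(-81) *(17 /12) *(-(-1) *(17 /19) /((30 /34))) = -17509932/89585 = -195.46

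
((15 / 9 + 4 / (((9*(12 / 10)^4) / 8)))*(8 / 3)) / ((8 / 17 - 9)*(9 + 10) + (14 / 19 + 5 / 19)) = -167620/2994003 = -0.06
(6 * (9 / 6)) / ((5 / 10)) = 18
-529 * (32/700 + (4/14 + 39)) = -3641107/175 = -20806.33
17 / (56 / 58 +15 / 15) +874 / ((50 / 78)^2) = 76081303/35625 = 2135.62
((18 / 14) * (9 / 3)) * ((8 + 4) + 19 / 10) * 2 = 3753/35 = 107.23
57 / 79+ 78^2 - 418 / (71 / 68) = 31883707/5609 = 5684.38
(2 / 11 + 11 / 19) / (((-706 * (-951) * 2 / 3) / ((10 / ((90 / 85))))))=4505/280647708 = 0.00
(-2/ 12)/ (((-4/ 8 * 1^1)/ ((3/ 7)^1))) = 1/7 = 0.14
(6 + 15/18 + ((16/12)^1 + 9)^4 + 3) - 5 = 1847825/162 = 11406.33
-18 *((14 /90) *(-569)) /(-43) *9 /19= -71694/4085 = -17.55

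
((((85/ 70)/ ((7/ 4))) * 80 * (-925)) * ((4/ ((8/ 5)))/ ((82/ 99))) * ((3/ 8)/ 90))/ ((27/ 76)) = -1817.67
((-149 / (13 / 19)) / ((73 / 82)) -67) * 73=-295725/13 = -22748.08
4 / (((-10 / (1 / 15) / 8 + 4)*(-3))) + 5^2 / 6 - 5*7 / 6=-93/59 = -1.58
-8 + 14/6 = -17/3 = -5.67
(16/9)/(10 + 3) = 16/117 = 0.14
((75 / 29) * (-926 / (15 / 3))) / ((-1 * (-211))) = -13890/6119 = -2.27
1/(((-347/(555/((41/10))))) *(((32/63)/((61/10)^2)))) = -26020953/910528 = -28.58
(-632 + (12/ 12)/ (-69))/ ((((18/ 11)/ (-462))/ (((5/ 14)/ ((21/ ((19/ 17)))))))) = 501285455/147798 = 3391.69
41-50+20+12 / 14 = 83/7 = 11.86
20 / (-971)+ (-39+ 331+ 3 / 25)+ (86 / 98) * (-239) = 97970762/1189475 = 82.36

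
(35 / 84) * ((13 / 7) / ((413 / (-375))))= -8125/11564 = -0.70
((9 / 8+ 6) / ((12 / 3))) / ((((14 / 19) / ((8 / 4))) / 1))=1083/224 = 4.83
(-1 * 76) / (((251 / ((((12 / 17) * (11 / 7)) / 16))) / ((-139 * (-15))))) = -1307295/29869 = -43.77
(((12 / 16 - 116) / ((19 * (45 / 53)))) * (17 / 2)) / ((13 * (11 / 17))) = -7061137/978120 = -7.22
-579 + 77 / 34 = -19609/34 = -576.74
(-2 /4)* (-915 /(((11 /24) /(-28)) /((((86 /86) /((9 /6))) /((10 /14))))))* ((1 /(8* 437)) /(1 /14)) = -502152/4807 = -104.46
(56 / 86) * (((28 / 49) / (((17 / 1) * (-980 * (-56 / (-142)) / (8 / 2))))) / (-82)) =142/51400265 = 0.00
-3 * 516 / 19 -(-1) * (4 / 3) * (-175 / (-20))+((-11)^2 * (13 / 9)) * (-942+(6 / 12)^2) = -112632077/684 = -164666.78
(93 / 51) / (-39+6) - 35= -19666/561 = -35.06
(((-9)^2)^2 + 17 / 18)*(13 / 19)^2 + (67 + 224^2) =346440449/6498 = 53314.94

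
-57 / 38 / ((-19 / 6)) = 9/19 = 0.47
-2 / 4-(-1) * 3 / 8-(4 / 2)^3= -65/8 = -8.12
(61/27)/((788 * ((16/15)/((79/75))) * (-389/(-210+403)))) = -930067/662109120 = 0.00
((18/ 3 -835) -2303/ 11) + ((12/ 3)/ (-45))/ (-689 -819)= -1038.36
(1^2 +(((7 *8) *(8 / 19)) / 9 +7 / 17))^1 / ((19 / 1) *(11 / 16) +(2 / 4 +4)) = 0.23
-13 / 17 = -0.76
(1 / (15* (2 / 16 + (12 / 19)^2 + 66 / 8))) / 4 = 722/380085 = 0.00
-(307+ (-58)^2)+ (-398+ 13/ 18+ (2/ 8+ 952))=-112177/36 = -3116.03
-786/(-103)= 786/103 = 7.63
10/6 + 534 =1607/3 = 535.67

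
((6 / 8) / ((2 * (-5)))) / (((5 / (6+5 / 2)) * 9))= -17/1200 = -0.01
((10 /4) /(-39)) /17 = -5/1326 = 0.00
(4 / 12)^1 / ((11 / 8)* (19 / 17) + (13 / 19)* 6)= 2584/43737 = 0.06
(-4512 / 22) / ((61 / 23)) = -51888/671 = -77.33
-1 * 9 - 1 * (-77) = 68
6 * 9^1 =54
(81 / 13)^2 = 6561/169 = 38.82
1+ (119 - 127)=-7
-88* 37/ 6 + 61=-1445/3 = -481.67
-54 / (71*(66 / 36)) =-324/781 = -0.41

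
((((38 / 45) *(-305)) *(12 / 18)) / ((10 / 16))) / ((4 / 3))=-9272/45 = -206.04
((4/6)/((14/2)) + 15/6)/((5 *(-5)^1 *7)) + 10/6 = 4047/2450 = 1.65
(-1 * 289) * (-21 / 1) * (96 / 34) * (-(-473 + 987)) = -8807904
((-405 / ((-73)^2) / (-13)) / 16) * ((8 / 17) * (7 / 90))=63/4710836 = 0.00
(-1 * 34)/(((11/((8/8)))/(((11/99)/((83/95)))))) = -3230/8217 = -0.39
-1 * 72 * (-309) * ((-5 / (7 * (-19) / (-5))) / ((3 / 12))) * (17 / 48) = -787950/133 = -5924.44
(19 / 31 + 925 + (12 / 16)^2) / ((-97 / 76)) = -8728277/12028 = -725.66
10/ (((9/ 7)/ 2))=140/9 = 15.56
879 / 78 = 293/26 = 11.27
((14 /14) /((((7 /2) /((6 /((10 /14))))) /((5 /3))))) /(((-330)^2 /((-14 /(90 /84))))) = -196/408375 = 0.00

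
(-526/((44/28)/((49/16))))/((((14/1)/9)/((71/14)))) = -1176399/352 = -3342.04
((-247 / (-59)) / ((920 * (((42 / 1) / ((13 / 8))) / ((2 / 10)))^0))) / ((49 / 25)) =1235/531944 = 0.00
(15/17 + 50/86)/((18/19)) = 10165/6579 = 1.55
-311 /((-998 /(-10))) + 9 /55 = -81034/27445 = -2.95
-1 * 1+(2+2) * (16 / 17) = 47/17 = 2.76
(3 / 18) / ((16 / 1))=1/96 = 0.01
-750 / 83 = -9.04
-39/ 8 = -4.88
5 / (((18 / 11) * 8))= 55/144 = 0.38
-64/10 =-32/5 = -6.40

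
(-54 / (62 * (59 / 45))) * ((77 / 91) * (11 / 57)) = -49005/451763 = -0.11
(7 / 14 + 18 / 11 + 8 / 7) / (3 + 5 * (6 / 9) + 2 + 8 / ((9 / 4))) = 4545/16478 = 0.28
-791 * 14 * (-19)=210406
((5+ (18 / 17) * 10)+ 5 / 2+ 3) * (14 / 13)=5019/221 = 22.71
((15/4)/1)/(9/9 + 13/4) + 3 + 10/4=217/34 = 6.38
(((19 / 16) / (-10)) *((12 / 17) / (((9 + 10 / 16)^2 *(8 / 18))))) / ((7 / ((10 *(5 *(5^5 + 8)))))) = -32144580/705551 = -45.56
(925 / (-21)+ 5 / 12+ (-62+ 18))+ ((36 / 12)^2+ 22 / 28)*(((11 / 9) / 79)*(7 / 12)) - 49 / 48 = -21157459/238896 = -88.56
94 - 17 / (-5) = 487/5 = 97.40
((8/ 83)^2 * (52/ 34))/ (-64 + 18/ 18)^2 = 1664/464821497 = 0.00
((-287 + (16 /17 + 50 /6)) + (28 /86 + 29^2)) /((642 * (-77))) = -1235975/108408762 = -0.01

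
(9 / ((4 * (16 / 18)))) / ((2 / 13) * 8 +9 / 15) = 5265/3808 = 1.38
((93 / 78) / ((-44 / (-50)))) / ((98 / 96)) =9300/7007 = 1.33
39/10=3.90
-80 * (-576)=46080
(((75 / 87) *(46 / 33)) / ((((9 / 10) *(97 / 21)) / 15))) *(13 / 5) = 1046500/92829 = 11.27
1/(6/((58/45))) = 0.21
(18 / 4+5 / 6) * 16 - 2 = 250/3 = 83.33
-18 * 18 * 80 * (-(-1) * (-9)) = 233280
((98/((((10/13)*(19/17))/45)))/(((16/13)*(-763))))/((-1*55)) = 180999/1822480 = 0.10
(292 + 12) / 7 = 304/7 = 43.43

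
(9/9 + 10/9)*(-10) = -190/9 = -21.11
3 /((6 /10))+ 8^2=69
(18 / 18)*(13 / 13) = 1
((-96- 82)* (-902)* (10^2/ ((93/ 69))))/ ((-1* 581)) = -369278800/18011 = -20502.96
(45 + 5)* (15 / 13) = 750/13 = 57.69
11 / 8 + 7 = 8.38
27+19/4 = 127/4 = 31.75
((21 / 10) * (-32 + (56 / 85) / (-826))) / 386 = -842541/4839475 = -0.17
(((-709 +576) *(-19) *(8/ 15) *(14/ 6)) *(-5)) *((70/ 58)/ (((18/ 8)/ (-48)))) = 316986880/783 = 404836.37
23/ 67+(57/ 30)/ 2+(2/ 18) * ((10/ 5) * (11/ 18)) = 155113/108540 = 1.43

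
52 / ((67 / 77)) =4004/67 = 59.76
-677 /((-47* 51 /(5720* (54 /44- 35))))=-130782860/2397 = -54561.06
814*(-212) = -172568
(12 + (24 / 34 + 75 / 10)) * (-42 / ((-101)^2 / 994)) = -14340438/173417 = -82.69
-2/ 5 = -0.40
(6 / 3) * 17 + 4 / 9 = 310/9 = 34.44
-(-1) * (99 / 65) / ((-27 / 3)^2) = 11/585 = 0.02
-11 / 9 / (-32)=0.04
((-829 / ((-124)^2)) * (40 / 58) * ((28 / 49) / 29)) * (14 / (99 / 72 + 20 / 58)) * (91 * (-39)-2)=235502320/11119731 = 21.18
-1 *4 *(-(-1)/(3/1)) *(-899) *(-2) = -7192/3 = -2397.33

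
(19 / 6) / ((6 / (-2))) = -19/18 = -1.06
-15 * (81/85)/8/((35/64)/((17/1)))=-1944/35 = -55.54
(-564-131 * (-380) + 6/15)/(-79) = -246082/395 = -622.99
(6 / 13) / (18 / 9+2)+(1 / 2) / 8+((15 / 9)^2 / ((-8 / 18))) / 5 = -223/208 = -1.07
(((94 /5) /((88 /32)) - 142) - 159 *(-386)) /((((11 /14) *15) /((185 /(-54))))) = -17801.19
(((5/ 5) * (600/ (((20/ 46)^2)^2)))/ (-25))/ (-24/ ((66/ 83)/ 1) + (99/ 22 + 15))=9234753/146875 = 62.87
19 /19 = 1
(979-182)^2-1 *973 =634236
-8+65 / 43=-279/43 = -6.49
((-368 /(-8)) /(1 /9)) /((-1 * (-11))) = 414/11 = 37.64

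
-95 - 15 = -110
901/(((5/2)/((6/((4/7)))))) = 18921/5 = 3784.20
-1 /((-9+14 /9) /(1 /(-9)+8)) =1.06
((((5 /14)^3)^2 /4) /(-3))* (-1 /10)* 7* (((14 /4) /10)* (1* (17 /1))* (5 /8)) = 53125/118013952 = 0.00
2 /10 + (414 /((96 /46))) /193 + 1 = 2.23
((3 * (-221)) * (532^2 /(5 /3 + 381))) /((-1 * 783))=2233868/3567 = 626.26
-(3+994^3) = -982107787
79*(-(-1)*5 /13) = 395/13 = 30.38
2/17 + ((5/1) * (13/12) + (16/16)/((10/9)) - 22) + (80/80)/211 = -3349027/215220 = -15.56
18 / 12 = 3/2 = 1.50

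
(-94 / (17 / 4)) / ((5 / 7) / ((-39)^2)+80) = -4003272/14480005 = -0.28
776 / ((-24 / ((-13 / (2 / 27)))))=11349/2 = 5674.50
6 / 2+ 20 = 23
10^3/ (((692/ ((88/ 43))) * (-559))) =-22000/4158401 = -0.01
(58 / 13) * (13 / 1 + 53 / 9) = 9860/117 = 84.27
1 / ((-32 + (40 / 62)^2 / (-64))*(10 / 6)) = -3844/205055 = -0.02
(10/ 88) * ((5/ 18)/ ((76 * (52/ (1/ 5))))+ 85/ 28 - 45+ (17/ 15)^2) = -56268337/12172160 = -4.62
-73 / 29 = -2.52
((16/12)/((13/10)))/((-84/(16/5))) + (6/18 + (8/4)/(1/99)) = 162403/819 = 198.29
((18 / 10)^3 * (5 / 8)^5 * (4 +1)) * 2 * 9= 820125/16384 = 50.06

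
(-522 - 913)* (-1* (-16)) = -22960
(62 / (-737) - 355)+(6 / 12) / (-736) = -355.08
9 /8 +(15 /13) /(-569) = 66453/59176 = 1.12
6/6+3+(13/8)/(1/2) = 29/4 = 7.25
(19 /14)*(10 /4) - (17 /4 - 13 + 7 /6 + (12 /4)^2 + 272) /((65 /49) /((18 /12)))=-1113033/3640 = -305.78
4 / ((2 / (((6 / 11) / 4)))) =3/11 = 0.27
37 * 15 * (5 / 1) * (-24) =-66600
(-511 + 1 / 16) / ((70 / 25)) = -40875/224 = -182.48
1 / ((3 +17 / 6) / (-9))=-54/35 = -1.54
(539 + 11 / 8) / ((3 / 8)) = 1441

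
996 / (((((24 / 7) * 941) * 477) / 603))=0.39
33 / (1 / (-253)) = -8349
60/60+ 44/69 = 113/69 = 1.64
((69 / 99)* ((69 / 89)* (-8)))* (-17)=71944/979 = 73.49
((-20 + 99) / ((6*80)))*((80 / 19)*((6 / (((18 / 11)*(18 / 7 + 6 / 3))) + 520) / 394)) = 3949763/4311936 = 0.92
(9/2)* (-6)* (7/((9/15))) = -315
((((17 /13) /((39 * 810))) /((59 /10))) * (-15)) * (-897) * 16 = 31280/20709 = 1.51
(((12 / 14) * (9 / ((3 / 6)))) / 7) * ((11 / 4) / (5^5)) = 297/153125 = 0.00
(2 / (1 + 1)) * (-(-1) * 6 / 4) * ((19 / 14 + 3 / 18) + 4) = 58/7 = 8.29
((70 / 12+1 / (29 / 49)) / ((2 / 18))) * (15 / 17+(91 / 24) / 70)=294217/4640 = 63.41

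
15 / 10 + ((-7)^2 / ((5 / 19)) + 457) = 6447/10 = 644.70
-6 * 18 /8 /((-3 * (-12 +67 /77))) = -693/1714 = -0.40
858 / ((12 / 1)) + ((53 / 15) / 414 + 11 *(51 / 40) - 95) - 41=-1253587/24840 = -50.47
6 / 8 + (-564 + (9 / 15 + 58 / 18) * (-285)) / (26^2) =-3439/2028 = -1.70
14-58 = -44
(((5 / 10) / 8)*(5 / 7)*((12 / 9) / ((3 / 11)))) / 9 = 55/2268 = 0.02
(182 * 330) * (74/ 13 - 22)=-979440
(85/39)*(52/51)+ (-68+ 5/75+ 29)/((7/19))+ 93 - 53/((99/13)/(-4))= 6693/385 = 17.38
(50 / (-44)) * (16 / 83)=-200/913 = -0.22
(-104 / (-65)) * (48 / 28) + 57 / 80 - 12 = -957/112 = -8.54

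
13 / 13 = 1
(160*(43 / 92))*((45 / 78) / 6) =2150/299 = 7.19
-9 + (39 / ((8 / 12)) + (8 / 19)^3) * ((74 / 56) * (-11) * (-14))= 326788565/27436 = 11910.94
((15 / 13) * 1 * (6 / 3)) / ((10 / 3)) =9/13 = 0.69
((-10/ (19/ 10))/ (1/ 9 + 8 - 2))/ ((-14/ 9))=810/1463 = 0.55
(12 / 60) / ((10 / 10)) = 1/5 = 0.20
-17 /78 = -0.22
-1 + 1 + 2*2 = 4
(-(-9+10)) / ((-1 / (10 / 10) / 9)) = 9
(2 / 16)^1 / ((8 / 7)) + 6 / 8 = 55/64 = 0.86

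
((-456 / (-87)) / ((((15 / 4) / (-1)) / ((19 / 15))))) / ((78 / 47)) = -271472/254475 = -1.07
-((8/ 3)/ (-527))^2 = -64/2499561 = 0.00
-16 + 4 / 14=-110/7 = -15.71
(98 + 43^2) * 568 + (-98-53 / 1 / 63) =69665221/63 = 1105797.16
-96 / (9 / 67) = -2144/3 = -714.67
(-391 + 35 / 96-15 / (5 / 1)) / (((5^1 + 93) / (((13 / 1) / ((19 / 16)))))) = -491257/11172 = -43.97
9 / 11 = 0.82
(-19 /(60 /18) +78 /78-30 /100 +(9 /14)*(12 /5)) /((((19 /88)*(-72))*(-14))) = -1331/83790 = -0.02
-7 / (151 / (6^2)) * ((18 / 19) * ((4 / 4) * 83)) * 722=-14306544/151 = -94745.32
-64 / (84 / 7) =-16/3 = -5.33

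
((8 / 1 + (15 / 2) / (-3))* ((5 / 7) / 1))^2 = 3025/196 = 15.43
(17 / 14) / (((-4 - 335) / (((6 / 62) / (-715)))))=17/35065030 = 0.00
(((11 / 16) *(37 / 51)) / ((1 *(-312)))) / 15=-407/3818880 = 0.00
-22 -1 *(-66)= 44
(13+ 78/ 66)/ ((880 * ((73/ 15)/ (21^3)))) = 1083537/35332 = 30.67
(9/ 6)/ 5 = 3/10 = 0.30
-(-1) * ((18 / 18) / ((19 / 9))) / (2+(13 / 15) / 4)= 540/2527 = 0.21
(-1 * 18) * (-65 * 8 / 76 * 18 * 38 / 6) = 14040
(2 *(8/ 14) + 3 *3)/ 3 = 71/21 = 3.38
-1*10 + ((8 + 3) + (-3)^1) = -2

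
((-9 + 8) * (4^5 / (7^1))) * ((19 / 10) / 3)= -9728/105 = -92.65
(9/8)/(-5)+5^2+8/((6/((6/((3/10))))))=51.44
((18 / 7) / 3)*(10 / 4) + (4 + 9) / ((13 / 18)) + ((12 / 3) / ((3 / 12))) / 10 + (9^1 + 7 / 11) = 12081/385 = 31.38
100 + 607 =707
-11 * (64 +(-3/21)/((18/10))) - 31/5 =-223438/315 = -709.33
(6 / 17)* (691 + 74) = 270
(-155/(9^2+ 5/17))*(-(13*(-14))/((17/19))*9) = -2411955/691 = -3490.53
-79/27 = -2.93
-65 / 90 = -0.72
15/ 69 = 5/23 = 0.22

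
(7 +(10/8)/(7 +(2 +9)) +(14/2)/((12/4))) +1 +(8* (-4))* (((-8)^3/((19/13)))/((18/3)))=2570135/1368 = 1878.75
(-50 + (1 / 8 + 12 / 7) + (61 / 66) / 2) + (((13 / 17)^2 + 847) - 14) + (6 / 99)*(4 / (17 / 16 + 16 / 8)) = 979444857/1246168 = 785.97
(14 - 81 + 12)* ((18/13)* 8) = -7920/13 = -609.23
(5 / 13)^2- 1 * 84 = -14171/169 = -83.85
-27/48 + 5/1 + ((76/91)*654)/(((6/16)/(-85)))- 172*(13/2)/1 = -181881187/1456 = -124918.40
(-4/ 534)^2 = 4/71289 = 0.00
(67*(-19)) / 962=-1273/962 = -1.32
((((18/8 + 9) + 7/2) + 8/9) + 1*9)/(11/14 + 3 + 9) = 6209/3222 = 1.93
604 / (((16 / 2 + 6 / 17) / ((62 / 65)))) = 318308/4615 = 68.97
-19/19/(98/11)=-11/98 = -0.11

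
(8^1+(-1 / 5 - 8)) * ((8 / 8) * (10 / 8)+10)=-9/4 = -2.25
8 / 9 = 0.89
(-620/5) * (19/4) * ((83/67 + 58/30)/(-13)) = 1877732/13065 = 143.72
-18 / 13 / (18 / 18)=-18/13 = -1.38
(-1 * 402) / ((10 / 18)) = -723.60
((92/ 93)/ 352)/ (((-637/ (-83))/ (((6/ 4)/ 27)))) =1909/93837744 = 0.00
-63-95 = -158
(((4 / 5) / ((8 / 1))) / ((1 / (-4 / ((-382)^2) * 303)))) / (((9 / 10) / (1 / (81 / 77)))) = -7777/8864883 = 0.00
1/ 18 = 0.06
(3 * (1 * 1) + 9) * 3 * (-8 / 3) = -96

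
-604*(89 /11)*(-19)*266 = 271682824/11 = 24698438.55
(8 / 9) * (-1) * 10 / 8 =-1.11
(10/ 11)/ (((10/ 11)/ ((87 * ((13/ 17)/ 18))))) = 377/102 = 3.70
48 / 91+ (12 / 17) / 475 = 388692/734825 = 0.53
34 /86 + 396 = 17045/43 = 396.40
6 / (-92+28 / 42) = -9/137 = -0.07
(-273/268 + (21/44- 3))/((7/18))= -46980/5159 = -9.11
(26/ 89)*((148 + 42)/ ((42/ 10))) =24700/1869 = 13.22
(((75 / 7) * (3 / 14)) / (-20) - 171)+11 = -62765/392 = -160.11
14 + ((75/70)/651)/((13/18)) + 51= 1283600/19747 = 65.00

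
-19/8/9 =-19/72 = -0.26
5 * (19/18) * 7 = 665/18 = 36.94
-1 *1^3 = -1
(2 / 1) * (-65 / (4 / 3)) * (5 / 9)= -325/6 = -54.17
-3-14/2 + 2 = -8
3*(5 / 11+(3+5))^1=279/11 = 25.36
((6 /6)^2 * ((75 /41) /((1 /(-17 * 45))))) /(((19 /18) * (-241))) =5.50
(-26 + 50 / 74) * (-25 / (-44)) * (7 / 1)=-163975/1628 = -100.72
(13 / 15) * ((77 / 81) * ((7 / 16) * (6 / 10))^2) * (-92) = -1128127/216000 = -5.22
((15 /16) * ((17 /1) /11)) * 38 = 4845/88 = 55.06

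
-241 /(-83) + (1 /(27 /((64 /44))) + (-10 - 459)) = -11488414/24651 = -466.04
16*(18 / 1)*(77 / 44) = 504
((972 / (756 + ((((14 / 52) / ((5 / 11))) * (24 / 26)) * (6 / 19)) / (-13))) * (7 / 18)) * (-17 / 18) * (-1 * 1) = 3548155/7513608 = 0.47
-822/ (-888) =137/148 = 0.93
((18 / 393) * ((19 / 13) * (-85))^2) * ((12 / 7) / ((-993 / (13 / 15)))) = -4173160/3945851 = -1.06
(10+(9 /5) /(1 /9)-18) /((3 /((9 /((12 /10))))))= 41/2 = 20.50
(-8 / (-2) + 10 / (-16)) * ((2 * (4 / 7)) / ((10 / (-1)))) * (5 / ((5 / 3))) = -81/70 = -1.16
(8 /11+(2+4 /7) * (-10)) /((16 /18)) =-4329/154 = -28.11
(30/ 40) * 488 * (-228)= -83448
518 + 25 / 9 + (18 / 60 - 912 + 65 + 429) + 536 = 57517/90 = 639.08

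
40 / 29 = 1.38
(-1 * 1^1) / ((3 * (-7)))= 1/21 = 0.05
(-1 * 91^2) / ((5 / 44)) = -364364/5 = -72872.80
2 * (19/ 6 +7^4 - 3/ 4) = 28841/6 = 4806.83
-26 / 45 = -0.58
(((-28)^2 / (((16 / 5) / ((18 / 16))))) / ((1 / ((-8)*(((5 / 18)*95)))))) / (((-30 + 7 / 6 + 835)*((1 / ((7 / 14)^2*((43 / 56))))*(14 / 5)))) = -1531875/309568 = -4.95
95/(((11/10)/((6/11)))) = 5700/121 = 47.11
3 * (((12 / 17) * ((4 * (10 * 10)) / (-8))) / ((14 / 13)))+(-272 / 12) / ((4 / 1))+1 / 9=-111250/1071 = -103.87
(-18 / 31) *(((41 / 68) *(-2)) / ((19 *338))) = 369/3384394 = 0.00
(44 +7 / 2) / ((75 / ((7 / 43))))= 133/1290 = 0.10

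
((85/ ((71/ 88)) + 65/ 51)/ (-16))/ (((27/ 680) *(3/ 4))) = -3860950/17253 = -223.78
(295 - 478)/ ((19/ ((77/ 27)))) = -4697/171 = -27.47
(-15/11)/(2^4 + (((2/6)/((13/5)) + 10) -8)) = -585/7777 = -0.08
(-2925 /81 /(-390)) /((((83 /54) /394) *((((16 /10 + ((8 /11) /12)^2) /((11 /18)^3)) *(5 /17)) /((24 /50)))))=539359799/97842060 = 5.51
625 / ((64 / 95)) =59375/64 = 927.73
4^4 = 256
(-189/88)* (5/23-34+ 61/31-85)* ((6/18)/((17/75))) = 393540525/1066648 = 368.95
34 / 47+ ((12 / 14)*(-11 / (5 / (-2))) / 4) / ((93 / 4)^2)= 3439042/4742535 = 0.73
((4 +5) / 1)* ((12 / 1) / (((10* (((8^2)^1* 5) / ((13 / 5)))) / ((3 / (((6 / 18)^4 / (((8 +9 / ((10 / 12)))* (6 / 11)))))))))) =12026313/55000 = 218.66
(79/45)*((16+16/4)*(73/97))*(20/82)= 230680/35793 = 6.44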